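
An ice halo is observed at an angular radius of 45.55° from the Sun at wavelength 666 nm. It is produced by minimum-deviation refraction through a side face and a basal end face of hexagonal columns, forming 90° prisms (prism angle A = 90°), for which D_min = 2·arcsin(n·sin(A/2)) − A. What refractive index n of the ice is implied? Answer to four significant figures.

Rearranging: n = sin((D_min + A)/2) / sin(A/2).
(D_min + A)/2 = (45.55° + 90°)/2 = 67.775°.
n = sin 67.775° / sin 45° = 0.9257 / 0.7071 = 1.3091.

1.309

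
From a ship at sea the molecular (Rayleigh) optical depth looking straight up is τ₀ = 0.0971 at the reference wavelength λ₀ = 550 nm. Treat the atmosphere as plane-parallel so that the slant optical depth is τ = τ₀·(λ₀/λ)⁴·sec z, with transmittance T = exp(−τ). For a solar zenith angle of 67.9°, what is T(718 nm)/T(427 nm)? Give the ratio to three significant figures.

1.86

Airmass: sec 67.9° = 2.6580.
τ(718 nm) = 0.0971 × (550/718)⁴ × 2.6580 = 0.0971 × 0.3443 × 2.6580 = 0.0889.
τ(427 nm) = 0.0971 × (550/427)⁴ × 2.6580 = 0.0971 × 2.7526 × 2.6580 = 0.7104.
T(718)/T(427) = exp(τ_B − τ_A) = exp(0.6216) = 1.8618.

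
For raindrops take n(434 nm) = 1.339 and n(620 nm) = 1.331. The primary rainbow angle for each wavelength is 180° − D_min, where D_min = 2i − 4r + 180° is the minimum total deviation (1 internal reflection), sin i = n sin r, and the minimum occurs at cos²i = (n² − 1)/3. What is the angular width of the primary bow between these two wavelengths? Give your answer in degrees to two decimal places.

1.16°

At 434 nm (n = 1.339): cos²i = 0.26431 → i = 59.062°, r = 39.834°, D_min = 138.786°, rainbow angle = 41.214°.
At 620 nm (n = 1.331): cos²i = 0.25719 → i = 59.527°, r = 40.356°, D_min = 137.630°, rainbow angle = 42.370°.
Angular width = |41.214° − 42.370°| = 1.156°.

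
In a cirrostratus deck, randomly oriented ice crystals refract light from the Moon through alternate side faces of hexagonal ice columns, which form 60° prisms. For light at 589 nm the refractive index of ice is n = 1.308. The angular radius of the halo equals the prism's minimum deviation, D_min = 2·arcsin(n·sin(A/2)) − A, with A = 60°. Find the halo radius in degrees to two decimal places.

n·sin(A/2) = 1.308 × sin 30° = 1.308 × 0.5000 = 0.6540.
D_min = 2·arcsin(0.6540) − 60° = 2 × 40.844° − 60° = 21.688°.

21.69°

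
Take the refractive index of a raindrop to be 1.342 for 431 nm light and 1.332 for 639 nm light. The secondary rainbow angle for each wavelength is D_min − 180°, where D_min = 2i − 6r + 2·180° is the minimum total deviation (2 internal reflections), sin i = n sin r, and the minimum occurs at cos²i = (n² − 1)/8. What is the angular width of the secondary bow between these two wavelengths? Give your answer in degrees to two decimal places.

At 431 nm (n = 1.342): cos²i = 0.10012 → i = 71.554°, r = 44.981°, D_min = 233.222°, rainbow angle = 53.222°.
At 639 nm (n = 1.332): cos²i = 0.09678 → i = 71.875°, r = 45.520°, D_min = 230.628°, rainbow angle = 50.628°.
Angular width = |53.222° − 50.628°| = 2.594°.

2.59°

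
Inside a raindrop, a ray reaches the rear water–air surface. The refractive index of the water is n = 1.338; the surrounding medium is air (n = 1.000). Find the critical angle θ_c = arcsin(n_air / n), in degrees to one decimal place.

sin θ_c = n_air / n = 1.000 / 1.338 = 0.7474.
θ_c = arcsin(0.7474) = 48.36°.

48.4°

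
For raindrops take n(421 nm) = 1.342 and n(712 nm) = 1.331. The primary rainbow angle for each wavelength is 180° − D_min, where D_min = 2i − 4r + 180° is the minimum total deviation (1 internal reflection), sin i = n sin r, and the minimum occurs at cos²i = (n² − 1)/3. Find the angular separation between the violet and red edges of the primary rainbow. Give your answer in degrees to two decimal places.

At 421 nm (n = 1.342): cos²i = 0.26699 → i = 58.888°, r = 39.641°, D_min = 139.213°, rainbow angle = 40.787°.
At 712 nm (n = 1.331): cos²i = 0.25719 → i = 59.527°, r = 40.356°, D_min = 137.630°, rainbow angle = 42.370°.
Angular width = |40.787° − 42.370°| = 1.583°.

1.58°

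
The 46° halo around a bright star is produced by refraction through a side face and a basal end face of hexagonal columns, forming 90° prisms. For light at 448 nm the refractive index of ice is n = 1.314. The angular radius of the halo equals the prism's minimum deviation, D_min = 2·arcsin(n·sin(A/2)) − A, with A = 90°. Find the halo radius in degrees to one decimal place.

n·sin(A/2) = 1.314 × sin 45° = 1.314 × 0.7071 = 0.9291.
D_min = 2·arcsin(0.9291) − 90° = 2 × 68.301° − 90° = 46.602°.

46.6°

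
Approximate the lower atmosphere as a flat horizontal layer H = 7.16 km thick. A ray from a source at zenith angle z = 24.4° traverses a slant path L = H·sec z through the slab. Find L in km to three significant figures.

7.86 km

sec z = 1/cos 24.4° = 1.0981.
L = 7.16 × 1.0981 = 7.862 km.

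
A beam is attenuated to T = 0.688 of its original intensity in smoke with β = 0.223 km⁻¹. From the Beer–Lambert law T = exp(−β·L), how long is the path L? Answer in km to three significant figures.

1.68 km

Beer–Lambert: T = exp(−βL) ⇒ L = −ln(T)/β = −ln(0.688)/0.223 = 0.3740/0.223 = 1.677 km.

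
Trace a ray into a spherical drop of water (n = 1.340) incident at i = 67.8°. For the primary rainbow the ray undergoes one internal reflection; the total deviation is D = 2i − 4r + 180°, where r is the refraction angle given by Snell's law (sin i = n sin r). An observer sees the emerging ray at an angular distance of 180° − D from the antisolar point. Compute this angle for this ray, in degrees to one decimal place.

sin r = sin 67.8° / 1.340 = 0.9259/1.340 = 0.6909; r = 43.71°.
D = 2·67.8° − 4·43.71° + 180° = 135.60° − 174.82° + 180° = 140.78°.
Angle from antisolar point = 180° − D = 39.22°.

39.2°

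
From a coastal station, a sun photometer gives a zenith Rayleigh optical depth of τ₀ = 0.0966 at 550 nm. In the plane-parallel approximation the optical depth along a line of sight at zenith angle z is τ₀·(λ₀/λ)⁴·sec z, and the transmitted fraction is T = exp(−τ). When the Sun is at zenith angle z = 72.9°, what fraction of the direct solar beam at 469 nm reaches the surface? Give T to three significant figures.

sec 72.9° = 3.4009.
τ = 0.0966 × (550/469)⁴ × 3.4009 = 0.0966 × 1.8913 × 3.4009 = 0.6213.
T = exp(−0.6213) = 0.5372.

0.537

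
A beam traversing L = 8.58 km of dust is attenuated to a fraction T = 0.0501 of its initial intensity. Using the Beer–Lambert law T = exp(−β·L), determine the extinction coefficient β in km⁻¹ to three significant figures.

Beer–Lambert: T = exp(−βL) ⇒ β = −ln(T)/L = −ln(0.0501)/8.58 = 2.9937/8.58 = 0.3489 km⁻¹.

0.349 km⁻¹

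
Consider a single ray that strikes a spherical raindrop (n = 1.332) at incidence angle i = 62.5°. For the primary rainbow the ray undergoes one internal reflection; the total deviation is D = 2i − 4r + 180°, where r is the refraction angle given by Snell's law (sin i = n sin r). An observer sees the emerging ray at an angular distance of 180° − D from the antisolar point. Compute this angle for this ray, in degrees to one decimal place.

42.0°

sin r = sin 62.5° / 1.332 = 0.8870/1.332 = 0.6659; r = 41.75°.
D = 2·62.5° − 4·41.75° + 180° = 125.00° − 167.01° + 180° = 137.99°.
Angle from antisolar point = 180° − D = 42.01°.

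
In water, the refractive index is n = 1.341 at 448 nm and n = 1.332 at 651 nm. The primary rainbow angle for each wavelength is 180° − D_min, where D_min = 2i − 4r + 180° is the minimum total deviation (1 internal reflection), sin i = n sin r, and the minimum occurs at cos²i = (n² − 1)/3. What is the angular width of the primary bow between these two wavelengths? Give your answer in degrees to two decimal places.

1.29°

At 448 nm (n = 1.341): cos²i = 0.26609 → i = 58.946°, r = 39.705°, D_min = 139.071°, rainbow angle = 40.929°.
At 651 nm (n = 1.332): cos²i = 0.25807 → i = 59.469°, r = 40.290°, D_min = 137.776°, rainbow angle = 42.224°.
Angular width = |40.929° − 42.224°| = 1.295°.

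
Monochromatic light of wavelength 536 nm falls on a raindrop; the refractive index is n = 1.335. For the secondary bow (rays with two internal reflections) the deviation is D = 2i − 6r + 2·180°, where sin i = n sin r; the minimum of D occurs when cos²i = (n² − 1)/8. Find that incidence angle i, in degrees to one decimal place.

cos²i = (1.335² − 1)/8 = (1.78222 − 1)/8 = 0.09778.
cos i = 0.31269, so i = 71.778°.

71.8°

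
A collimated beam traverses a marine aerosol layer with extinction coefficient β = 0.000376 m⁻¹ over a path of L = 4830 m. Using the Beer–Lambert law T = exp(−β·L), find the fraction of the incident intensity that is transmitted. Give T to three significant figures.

τ = β·L = 0.000376 × 4830 = 1.8161.
T = exp(−1.8161) = 0.1627.

0.163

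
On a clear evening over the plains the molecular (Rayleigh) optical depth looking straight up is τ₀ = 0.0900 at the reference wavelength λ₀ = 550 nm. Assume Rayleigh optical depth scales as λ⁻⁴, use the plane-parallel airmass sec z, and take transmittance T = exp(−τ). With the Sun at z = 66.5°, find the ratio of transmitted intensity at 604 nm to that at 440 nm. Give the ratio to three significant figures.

Airmass: sec 66.5° = 2.5078.
τ(604 nm) = 0.0900 × (550/604)⁴ × 2.5078 = 0.0900 × 0.6875 × 2.5078 = 0.1552.
τ(440 nm) = 0.0900 × (550/440)⁴ × 2.5078 = 0.0900 × 2.4414 × 2.5078 = 0.5510.
T(604)/T(440) = exp(τ_B − τ_A) = exp(0.3959) = 1.4857.

1.49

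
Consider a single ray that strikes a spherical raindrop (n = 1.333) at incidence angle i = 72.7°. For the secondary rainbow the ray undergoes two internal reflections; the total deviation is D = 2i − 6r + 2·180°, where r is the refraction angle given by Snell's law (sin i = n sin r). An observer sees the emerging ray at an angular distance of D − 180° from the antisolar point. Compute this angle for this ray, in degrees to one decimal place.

50.9°

sin r = sin 72.7° / 1.333 = 0.9548/1.333 = 0.7162; r = 45.75°.
D = 2·72.7° − 6·45.75° + 2·180° = 145.40° − 274.47° + 360° = 230.93°.
Angle from antisolar point = D − 180° = 50.93°.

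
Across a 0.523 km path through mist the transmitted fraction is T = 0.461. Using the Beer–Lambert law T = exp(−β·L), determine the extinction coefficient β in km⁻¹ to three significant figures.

1.48 km⁻¹

Beer–Lambert: T = exp(−βL) ⇒ β = −ln(T)/L = −ln(0.461)/0.523 = 0.7744/0.523 = 1.481 km⁻¹.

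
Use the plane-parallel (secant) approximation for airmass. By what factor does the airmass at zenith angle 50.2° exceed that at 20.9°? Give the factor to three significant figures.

1.46

X(50.2°)/X(20.9°) = sec 50.2° / sec 20.9° = cos 20.9° / cos 50.2° = 0.9342/0.6401 = 1.4594.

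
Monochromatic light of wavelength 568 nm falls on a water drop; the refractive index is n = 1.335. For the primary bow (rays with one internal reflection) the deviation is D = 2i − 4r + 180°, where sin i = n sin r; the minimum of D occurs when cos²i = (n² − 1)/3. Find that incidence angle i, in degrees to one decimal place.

59.3°

cos²i = (1.335² − 1)/3 = (1.78222 − 1)/3 = 0.26074.
cos i = 0.51063, so i = 59.294°.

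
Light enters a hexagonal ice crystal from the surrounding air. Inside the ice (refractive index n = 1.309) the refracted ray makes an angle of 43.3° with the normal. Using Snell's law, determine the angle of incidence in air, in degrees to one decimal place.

Snell: sin θ_i = n · sin θ_r = 1.309 × sin 43.3° = 1.309 × 0.6858 = 0.8977.
θ_i = arcsin(0.8977) = 63.86°.

63.9°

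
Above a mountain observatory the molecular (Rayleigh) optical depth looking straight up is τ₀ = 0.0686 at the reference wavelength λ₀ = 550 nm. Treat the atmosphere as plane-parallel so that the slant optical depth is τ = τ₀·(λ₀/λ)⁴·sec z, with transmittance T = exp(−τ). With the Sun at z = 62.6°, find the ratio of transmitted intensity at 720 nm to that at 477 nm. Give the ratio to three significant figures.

Airmass: sec 62.6° = 2.1730.
τ(720 nm) = 0.0686 × (550/720)⁴ × 2.1730 = 0.0686 × 0.3405 × 2.1730 = 0.0508.
τ(477 nm) = 0.0686 × (550/477)⁴ × 2.1730 = 0.0686 × 1.7676 × 2.1730 = 0.2635.
T(720)/T(477) = exp(τ_B − τ_A) = exp(0.2127) = 1.2370.

1.24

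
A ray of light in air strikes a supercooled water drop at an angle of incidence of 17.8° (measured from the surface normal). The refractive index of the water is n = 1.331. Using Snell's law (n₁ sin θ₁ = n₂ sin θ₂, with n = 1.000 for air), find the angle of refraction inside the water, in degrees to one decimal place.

13.3°

Snell: sin θ_r = sin θ_i / n = sin 17.8° / 1.331 = 0.3057 / 1.331 = 0.2297.
θ_r = arcsin(0.2297) = 13.28°.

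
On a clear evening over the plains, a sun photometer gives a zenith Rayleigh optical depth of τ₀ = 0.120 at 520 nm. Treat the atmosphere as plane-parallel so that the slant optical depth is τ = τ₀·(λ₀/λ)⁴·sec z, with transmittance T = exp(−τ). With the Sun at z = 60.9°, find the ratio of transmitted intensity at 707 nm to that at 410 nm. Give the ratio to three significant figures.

Airmass: sec 60.9° = 2.0562.
τ(707 nm) = 0.120 × (520/707)⁴ × 2.0562 = 0.120 × 0.2926 × 2.0562 = 0.0722.
τ(410 nm) = 0.120 × (520/410)⁴ × 2.0562 = 0.120 × 2.5875 × 2.0562 = 0.6384.
T(707)/T(410) = exp(τ_B − τ_A) = exp(0.5662) = 1.7616.

1.76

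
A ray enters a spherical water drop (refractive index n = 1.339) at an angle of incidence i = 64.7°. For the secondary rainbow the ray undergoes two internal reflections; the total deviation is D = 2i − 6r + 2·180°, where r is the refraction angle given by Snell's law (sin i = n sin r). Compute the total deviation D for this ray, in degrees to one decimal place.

234.6°

sin r = sin 64.7° / 1.339 = 0.9041/1.339 = 0.6752; r = 42.47°.
D = 2·64.7° − 6·42.47° + 2·180° = 129.40° − 254.81° + 360° = 234.59°.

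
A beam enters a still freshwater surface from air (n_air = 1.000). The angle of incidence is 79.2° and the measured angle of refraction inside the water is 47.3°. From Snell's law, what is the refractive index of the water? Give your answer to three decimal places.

1.337

n = sin θ_i / sin θ_r = sin 79.2° / sin 47.3° = 0.9823 / 0.7349 = 1.3366.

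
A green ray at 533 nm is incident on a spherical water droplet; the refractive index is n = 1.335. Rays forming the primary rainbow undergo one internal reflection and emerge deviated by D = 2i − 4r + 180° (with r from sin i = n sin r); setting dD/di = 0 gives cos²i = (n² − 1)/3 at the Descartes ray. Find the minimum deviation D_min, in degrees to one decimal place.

cos²i = (1.78222 − 1)/3 = 0.26074; i = arccos(0.51063) = 59.294°.
sin r = sin 59.294°/1.335 = 0.64405; r = 40.094°.
D_min = 2·59.294° − 4·40.094° + 180° = 138.212°.

138.2°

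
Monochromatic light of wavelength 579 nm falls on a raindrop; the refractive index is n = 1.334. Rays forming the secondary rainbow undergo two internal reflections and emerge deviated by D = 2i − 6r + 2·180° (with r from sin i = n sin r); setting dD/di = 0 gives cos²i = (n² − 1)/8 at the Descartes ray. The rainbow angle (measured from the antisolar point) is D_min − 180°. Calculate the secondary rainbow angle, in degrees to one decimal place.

cos²i = (1.77956 − 1)/8 = 0.09744; i = arccos(0.31216) = 71.810°.
sin r = sin 71.810°/1.334 = 0.71217; r = 45.411°.
D_min = 2·71.810° − 6·45.411° + 360° = 231.153°.
Rainbow angle = D_min − 180° = 51.153°.

51.2°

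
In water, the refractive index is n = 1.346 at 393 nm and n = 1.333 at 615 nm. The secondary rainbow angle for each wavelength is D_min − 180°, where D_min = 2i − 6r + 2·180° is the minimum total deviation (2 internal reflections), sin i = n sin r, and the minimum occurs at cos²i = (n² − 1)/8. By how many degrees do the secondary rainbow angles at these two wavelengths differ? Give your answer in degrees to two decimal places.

3.35°

At 393 nm (n = 1.346): cos²i = 0.10146 → i = 71.426°, r = 44.768°, D_min = 234.241°, rainbow angle = 54.241°.
At 615 nm (n = 1.333): cos²i = 0.09711 → i = 71.843°, r = 45.466°, D_min = 230.891°, rainbow angle = 50.891°.
Angular width = |54.241° − 50.891°| = 3.350°.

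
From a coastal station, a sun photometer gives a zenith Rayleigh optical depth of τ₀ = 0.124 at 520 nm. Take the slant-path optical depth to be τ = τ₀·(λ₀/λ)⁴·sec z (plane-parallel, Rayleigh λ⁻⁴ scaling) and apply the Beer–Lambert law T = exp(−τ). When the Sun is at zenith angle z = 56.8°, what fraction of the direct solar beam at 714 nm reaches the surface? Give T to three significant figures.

0.938

sec 56.8° = 1.8263.
τ = 0.124 × (520/714)⁴ × 1.8263 = 0.124 × 0.2813 × 1.8263 = 0.0637.
T = exp(−0.0637) = 0.9383.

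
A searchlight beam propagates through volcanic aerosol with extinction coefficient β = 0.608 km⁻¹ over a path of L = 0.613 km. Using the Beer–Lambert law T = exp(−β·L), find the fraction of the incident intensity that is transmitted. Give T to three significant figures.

τ = β·L = 0.608 × 0.613 = 0.3727.
T = exp(−0.3727) = 0.6889.

0.689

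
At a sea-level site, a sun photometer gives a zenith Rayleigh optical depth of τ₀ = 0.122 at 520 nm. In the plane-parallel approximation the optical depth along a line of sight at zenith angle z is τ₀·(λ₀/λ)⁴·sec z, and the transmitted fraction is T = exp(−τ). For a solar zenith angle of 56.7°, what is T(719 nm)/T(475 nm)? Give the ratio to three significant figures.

1.29

Airmass: sec 56.7° = 1.8214.
τ(719 nm) = 0.122 × (520/719)⁴ × 1.8214 = 0.122 × 0.2736 × 1.8214 = 0.0608.
τ(475 nm) = 0.122 × (520/475)⁴ × 1.8214 = 0.122 × 1.4363 × 1.8214 = 0.3192.
T(719)/T(475) = exp(τ_B − τ_A) = exp(0.2584) = 1.2948.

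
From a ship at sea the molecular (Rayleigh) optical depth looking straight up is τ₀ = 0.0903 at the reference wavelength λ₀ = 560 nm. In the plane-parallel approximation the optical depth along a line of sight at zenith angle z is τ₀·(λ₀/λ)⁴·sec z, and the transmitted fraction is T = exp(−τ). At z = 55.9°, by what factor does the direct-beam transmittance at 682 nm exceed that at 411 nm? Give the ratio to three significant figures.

1.62

Airmass: sec 55.9° = 1.7837.
τ(682 nm) = 0.0903 × (560/682)⁴ × 1.7837 = 0.0903 × 0.4546 × 1.7837 = 0.0732.
τ(411 nm) = 0.0903 × (560/411)⁴ × 1.7837 = 0.0903 × 3.4466 × 1.7837 = 0.5551.
T(682)/T(411) = exp(τ_B − τ_A) = exp(0.4819) = 1.6192.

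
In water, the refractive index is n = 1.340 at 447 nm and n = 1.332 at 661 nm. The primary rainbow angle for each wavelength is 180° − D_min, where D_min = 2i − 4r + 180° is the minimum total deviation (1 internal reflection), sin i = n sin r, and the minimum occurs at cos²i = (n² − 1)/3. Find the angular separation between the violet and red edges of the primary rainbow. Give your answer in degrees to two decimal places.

At 447 nm (n = 1.340): cos²i = 0.26520 → i = 59.004°, r = 39.770°, D_min = 138.929°, rainbow angle = 41.071°.
At 661 nm (n = 1.332): cos²i = 0.25807 → i = 59.469°, r = 40.290°, D_min = 137.776°, rainbow angle = 42.224°.
Angular width = |41.071° − 42.224°| = 1.153°.

1.15°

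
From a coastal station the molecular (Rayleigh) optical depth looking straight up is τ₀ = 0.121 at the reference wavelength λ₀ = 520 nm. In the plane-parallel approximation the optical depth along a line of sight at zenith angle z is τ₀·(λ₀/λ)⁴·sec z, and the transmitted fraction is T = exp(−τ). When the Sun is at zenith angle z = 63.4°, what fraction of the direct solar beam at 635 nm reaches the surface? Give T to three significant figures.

0.886

sec 63.4° = 2.2333.
τ = 0.121 × (520/635)⁴ × 2.2333 = 0.121 × 0.4497 × 2.2333 = 0.1215.
T = exp(−0.1215) = 0.8856.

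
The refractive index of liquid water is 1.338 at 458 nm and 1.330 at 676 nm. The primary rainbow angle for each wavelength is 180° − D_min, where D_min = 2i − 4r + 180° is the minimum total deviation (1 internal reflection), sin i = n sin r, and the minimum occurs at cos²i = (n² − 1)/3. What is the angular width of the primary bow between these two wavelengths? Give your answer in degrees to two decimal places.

1.16°

At 458 nm (n = 1.338): cos²i = 0.26341 → i = 59.120°, r = 39.899°, D_min = 138.643°, rainbow angle = 41.357°.
At 676 nm (n = 1.330): cos²i = 0.25630 → i = 59.585°, r = 40.422°, D_min = 137.484°, rainbow angle = 42.516°.
Angular width = |41.357° − 42.516°| = 1.160°.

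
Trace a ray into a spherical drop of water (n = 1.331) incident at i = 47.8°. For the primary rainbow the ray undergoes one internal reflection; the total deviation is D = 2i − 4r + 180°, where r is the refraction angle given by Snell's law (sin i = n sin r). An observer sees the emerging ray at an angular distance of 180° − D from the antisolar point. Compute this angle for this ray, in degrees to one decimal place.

sin r = sin 47.8° / 1.331 = 0.7408/1.331 = 0.5566; r = 33.82°.
D = 2·47.8° − 4·33.82° + 180° = 95.60° − 135.28° + 180° = 140.32°.
Angle from antisolar point = 180° − D = 39.68°.

39.7°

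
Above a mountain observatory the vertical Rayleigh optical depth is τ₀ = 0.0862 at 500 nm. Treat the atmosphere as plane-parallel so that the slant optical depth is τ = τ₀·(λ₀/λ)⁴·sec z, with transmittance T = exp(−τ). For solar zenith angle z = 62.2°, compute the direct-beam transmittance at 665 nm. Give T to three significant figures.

sec 62.2° = 2.1441.
τ = 0.0862 × (500/665)⁴ × 2.1441 = 0.0862 × 0.3196 × 2.1441 = 0.0591.
T = exp(−0.0591) = 0.9426.

0.943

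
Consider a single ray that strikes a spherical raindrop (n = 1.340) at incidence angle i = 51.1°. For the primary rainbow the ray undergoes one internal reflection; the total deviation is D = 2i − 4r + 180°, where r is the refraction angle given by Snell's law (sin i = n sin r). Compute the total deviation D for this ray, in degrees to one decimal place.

sin r = sin 51.1° / 1.340 = 0.7782/1.340 = 0.5808; r = 35.51°.
D = 2·51.1° − 4·35.51° + 180° = 102.20° − 142.02° + 180° = 140.18°.

140.2°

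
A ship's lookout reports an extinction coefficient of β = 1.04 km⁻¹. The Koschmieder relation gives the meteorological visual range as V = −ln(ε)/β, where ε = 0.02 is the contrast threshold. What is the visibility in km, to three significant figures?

3.76 km

V = −ln(0.02) / 1.04 = 3.912 / 1.04 = 3.7616 km.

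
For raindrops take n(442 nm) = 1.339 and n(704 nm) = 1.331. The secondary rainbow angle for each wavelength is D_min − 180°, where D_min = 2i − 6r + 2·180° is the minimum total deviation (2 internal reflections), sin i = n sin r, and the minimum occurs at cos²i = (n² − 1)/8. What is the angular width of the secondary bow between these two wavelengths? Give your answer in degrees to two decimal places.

At 442 nm (n = 1.339): cos²i = 0.09912 → i = 71.650°, r = 45.141°, D_min = 232.451°, rainbow angle = 52.451°.
At 704 nm (n = 1.331): cos²i = 0.09645 → i = 71.907°, r = 45.575°, D_min = 230.365°, rainbow angle = 50.365°.
Angular width = |52.451° − 50.365°| = 2.086°.

2.09°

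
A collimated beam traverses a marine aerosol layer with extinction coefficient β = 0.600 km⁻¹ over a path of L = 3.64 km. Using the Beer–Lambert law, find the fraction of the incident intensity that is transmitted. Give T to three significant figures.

0.113

τ = β·L = 0.600 × 3.64 = 2.1840.
T = exp(−2.1840) = 0.1126.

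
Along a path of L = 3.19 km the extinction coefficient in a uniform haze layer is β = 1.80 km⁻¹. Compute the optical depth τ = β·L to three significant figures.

τ = β·L = 1.80 × 3.19 = 5.7420.

5.74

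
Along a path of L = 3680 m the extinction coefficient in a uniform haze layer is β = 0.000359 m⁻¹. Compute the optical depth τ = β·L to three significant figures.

τ = β·L = 0.000359 × 3680 = 1.3211.

1.32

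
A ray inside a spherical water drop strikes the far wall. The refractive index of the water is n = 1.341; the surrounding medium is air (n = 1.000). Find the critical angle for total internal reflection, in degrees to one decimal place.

48.2°

sin θ_c = n_air / n = 1.000 / 1.341 = 0.7457.
θ_c = arcsin(0.7457) = 48.22°.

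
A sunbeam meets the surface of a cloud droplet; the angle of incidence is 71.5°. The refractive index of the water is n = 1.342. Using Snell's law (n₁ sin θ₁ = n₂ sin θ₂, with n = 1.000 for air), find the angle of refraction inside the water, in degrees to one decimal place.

45.0°

Snell: sin θ_r = sin θ_i / n = sin 71.5° / 1.342 = 0.9483 / 1.342 = 0.7066.
θ_r = arcsin(0.7066) = 44.96°.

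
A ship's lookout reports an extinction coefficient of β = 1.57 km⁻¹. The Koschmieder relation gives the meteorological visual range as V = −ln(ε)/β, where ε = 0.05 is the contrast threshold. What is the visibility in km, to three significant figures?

1.91 km

V = −ln(0.05) / 1.57 = 2.996 / 1.57 = 1.9081 km.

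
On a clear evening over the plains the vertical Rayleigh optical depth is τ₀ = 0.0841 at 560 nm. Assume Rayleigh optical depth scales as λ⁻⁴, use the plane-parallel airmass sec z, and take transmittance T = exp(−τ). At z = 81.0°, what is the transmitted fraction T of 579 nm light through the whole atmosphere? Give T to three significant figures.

sec 81.0° = 6.3925.
τ = 0.0841 × (560/579)⁴ × 6.3925 = 0.0841 × 0.8751 × 6.3925 = 0.4704.
T = exp(−0.4704) = 0.6247.

0.625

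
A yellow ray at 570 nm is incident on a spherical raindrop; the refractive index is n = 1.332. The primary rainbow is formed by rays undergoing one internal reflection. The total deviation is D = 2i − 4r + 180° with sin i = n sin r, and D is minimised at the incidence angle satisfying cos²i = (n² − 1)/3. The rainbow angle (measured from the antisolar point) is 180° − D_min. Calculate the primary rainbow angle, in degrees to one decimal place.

cos²i = (1.77422 − 1)/3 = 0.25807; i = arccos(0.50801) = 59.469°.
sin r = sin 59.469°/1.332 = 0.64666; r = 40.290°.
D_min = 2·59.469° − 4·40.290° + 180° = 137.776°.
Rainbow angle = 180° − D_min = 42.224°.

42.2°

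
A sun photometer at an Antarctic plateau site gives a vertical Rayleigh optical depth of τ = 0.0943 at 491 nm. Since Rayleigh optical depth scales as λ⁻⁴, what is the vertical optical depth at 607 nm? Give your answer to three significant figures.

τ(607 nm) = τ(491 nm) × (491/607)⁴ = 0.0943 × (0.8089)⁴ = 0.0943 × 0.4281 = 0.0404.

0.0404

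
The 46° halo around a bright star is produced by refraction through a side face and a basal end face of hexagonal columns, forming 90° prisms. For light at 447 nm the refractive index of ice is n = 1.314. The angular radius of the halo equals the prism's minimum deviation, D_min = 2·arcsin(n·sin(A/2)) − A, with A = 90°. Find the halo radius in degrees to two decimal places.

n·sin(A/2) = 1.314 × sin 45° = 1.314 × 0.7071 = 0.9291.
D_min = 2·arcsin(0.9291) − 90° = 2 × 68.301° − 90° = 46.602°.

46.60°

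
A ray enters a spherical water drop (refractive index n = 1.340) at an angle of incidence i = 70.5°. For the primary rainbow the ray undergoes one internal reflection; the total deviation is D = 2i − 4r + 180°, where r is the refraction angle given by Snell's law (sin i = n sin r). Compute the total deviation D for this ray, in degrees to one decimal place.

sin r = sin 70.5° / 1.340 = 0.9426/1.340 = 0.7035; r = 44.71°.
D = 2·70.5° − 4·44.71° + 180° = 141.00° − 178.82° + 180° = 142.18°.

142.2°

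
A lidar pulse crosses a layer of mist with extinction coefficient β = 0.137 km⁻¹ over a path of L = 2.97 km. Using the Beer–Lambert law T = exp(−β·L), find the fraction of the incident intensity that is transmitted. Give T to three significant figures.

0.666

τ = β·L = 0.137 × 2.97 = 0.4069.
T = exp(−0.4069) = 0.6657.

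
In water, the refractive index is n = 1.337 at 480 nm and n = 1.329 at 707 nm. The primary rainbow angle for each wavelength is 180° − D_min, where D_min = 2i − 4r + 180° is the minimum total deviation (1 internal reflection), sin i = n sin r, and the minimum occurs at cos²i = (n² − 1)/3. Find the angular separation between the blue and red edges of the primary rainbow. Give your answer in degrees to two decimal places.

At 480 nm (n = 1.337): cos²i = 0.26252 → i = 59.178°, r = 39.964°, D_min = 138.500°, rainbow angle = 41.500°.
At 707 nm (n = 1.329): cos²i = 0.25541 → i = 59.643°, r = 40.487°, D_min = 137.337°, rainbow angle = 42.663°.
Angular width = |41.500° − 42.663°| = 1.163°.

1.16°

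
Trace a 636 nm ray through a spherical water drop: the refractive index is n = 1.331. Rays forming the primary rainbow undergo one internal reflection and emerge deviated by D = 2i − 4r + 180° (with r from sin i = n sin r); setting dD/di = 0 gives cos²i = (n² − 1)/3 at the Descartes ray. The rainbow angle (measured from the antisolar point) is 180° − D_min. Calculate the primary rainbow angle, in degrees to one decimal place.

42.4°

cos²i = (1.77156 − 1)/3 = 0.25719; i = arccos(0.50714) = 59.527°.
sin r = sin 59.527°/1.331 = 0.64753; r = 40.356°.
D_min = 2·59.527° − 4·40.356° + 180° = 137.630°.
Rainbow angle = 180° − D_min = 42.370°.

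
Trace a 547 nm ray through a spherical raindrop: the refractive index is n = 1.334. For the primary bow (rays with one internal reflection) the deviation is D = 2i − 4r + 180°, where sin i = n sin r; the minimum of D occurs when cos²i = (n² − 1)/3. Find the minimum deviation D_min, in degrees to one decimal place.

138.1°

cos²i = (1.77956 − 1)/3 = 0.25985; i = arccos(0.50976) = 59.352°.
sin r = sin 59.352°/1.334 = 0.64492; r = 40.159°.
D_min = 2·59.352° − 4·40.159° + 180° = 138.067°.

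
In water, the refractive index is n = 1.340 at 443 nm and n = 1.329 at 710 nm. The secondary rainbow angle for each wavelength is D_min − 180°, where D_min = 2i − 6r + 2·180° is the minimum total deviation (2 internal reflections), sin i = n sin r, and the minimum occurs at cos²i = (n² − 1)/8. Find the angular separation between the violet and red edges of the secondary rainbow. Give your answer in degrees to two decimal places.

2.87°

At 443 nm (n = 1.340): cos²i = 0.09945 → i = 71.618°, r = 45.088°, D_min = 232.709°, rainbow angle = 52.709°.
At 710 nm (n = 1.329): cos²i = 0.09578 → i = 71.972°, r = 45.685°, D_min = 229.837°, rainbow angle = 49.837°.
Angular width = |52.709° − 49.837°| = 2.872°.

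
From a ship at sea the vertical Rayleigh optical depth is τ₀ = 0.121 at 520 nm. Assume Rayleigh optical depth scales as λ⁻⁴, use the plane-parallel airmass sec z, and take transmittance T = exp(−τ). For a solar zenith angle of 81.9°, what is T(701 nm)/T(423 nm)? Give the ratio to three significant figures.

5.48

Airmass: sec 81.9° = 7.0972.
τ(701 nm) = 0.121 × (520/701)⁴ × 7.0972 = 0.121 × 0.3028 × 7.0972 = 0.2600.
τ(423 nm) = 0.121 × (520/423)⁴ × 7.0972 = 0.121 × 2.2838 × 7.0972 = 1.9612.
T(701)/T(423) = exp(τ_B − τ_A) = exp(1.7012) = 5.4804.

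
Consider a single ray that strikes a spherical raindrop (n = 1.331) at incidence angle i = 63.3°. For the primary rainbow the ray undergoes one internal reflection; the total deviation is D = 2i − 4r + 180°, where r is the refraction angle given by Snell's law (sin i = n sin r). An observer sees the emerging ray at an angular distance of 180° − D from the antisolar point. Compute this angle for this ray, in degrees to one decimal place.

sin r = sin 63.3° / 1.331 = 0.8934/1.331 = 0.6712; r = 42.16°.
D = 2·63.3° − 4·42.16° + 180° = 126.60° − 168.64° + 180° = 137.96°.
Angle from antisolar point = 180° − D = 42.04°.

42.0°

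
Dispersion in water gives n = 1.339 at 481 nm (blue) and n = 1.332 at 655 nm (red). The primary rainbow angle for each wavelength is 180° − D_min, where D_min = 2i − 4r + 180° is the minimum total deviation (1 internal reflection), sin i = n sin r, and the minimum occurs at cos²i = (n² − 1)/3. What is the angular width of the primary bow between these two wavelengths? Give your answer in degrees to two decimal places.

At 481 nm (n = 1.339): cos²i = 0.26431 → i = 59.062°, r = 39.834°, D_min = 138.786°, rainbow angle = 41.214°.
At 655 nm (n = 1.332): cos²i = 0.25807 → i = 59.469°, r = 40.290°, D_min = 137.776°, rainbow angle = 42.224°.
Angular width = |41.214° − 42.224°| = 1.010°.

1.01°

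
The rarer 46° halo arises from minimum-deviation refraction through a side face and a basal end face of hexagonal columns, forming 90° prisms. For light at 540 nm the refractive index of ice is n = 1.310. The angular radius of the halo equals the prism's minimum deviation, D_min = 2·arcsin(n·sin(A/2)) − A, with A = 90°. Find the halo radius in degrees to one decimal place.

45.7°

n·sin(A/2) = 1.310 × sin 45° = 1.310 × 0.7071 = 0.9263.
D_min = 2·arcsin(0.9263) − 90° = 2 × 67.867° − 90° = 45.733°.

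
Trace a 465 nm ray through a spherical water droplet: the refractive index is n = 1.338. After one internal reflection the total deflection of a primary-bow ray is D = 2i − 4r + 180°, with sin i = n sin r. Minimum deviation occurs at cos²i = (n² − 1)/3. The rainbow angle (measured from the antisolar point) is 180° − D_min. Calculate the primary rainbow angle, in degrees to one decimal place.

cos²i = (1.79024 − 1)/3 = 0.26341; i = arccos(0.51324) = 59.120°.
sin r = sin 59.120°/1.338 = 0.64144; r = 39.899°.
D_min = 2·59.120° − 4·39.899° + 180° = 138.643°.
Rainbow angle = 180° − D_min = 41.357°.

41.4°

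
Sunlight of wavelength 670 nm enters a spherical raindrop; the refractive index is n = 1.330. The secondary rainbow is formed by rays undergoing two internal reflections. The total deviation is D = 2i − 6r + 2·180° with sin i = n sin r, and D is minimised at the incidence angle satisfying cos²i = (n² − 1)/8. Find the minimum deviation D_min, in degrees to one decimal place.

230.1°

cos²i = (1.76890 − 1)/8 = 0.09611; i = arccos(0.31002) = 71.940°.
sin r = sin 71.940°/1.330 = 0.71483; r = 45.630°.
D_min = 2·71.940° − 6·45.630° + 360° = 230.101°.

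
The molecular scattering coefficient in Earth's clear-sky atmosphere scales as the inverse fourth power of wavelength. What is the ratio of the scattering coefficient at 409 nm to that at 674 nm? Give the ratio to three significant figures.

7.37

Rayleigh scattering ∝ λ⁻⁴, so the ratio of coefficients is the inverse fourth power of the wavelength ratio.
σ(409)/σ(674) = (674/409)⁴ = (1.6479)⁴ = 7.375.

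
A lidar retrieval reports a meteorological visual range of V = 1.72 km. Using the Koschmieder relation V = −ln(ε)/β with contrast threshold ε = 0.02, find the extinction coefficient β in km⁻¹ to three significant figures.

β = −ln(0.02) / V = 3.912 / 1.72 = 2.2744 km⁻¹.

2.27 km⁻¹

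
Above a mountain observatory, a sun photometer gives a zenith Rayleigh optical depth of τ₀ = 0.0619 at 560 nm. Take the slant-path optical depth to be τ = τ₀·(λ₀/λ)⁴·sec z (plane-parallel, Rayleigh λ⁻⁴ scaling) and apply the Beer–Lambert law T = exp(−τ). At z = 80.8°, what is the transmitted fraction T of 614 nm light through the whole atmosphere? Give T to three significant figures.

0.765

sec 80.8° = 6.2546.
τ = 0.0619 × (560/614)⁴ × 6.2546 = 0.0619 × 0.6920 × 6.2546 = 0.2679.
T = exp(−0.2679) = 0.7650.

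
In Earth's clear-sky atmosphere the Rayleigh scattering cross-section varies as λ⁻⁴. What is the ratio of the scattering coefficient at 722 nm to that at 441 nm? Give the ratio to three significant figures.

0.139

Rayleigh scattering ∝ λ⁻⁴, so the ratio of coefficients is the inverse fourth power of the wavelength ratio.
σ(722)/σ(441) = (441/722)⁴ = (0.6108)⁴ = 0.1392.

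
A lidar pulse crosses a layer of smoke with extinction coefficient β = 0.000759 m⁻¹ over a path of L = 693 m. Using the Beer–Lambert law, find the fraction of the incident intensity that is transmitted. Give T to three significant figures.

0.591

τ = β·L = 0.000759 × 693 = 0.5260.
T = exp(−0.5260) = 0.5910.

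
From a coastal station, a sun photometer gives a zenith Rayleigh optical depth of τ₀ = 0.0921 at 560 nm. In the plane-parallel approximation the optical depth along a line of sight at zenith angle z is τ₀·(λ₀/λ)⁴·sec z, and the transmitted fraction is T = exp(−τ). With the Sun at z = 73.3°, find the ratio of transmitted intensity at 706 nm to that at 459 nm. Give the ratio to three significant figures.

1.79

Airmass: sec 73.3° = 3.4799.
τ(706 nm) = 0.0921 × (560/706)⁴ × 3.4799 = 0.0921 × 0.3959 × 3.4799 = 0.1269.
τ(459 nm) = 0.0921 × (560/459)⁴ × 3.4799 = 0.0921 × 2.2157 × 3.4799 = 0.7101.
T(706)/T(459) = exp(τ_B − τ_A) = exp(0.5833) = 1.7919.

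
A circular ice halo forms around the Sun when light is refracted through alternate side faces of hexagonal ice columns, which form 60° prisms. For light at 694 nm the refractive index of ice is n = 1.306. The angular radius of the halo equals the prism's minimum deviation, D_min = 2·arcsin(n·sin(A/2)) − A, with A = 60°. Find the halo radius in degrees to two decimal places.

n·sin(A/2) = 1.306 × sin 30° = 1.306 × 0.5000 = 0.6530.
D_min = 2·arcsin(0.6530) − 60° = 2 × 40.768° − 60° = 21.536°.

21.54°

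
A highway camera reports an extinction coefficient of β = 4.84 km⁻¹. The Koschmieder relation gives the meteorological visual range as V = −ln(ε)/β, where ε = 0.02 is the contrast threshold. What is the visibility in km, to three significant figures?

V = −ln(0.02) / 4.84 = 3.912 / 4.84 = 0.8083 km.

0.808 km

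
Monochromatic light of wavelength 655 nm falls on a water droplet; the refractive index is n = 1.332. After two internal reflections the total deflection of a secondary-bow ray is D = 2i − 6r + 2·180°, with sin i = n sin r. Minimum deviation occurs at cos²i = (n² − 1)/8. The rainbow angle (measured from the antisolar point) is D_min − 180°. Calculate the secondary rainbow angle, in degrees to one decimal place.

cos²i = (1.77422 − 1)/8 = 0.09678; i = arccos(0.31109) = 71.875°.
sin r = sin 71.875°/1.332 = 0.71350; r = 45.520°.
D_min = 2·71.875° − 6·45.520° + 360° = 230.628°.
Rainbow angle = D_min − 180° = 50.628°.

50.6°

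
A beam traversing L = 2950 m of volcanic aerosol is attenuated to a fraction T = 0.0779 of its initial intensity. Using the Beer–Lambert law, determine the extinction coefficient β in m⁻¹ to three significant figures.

0.000865 m⁻¹

Beer–Lambert: T = exp(−βL) ⇒ β = −ln(T)/L = −ln(0.0779)/2950 = 2.5523/2950 = 0.0008652 m⁻¹.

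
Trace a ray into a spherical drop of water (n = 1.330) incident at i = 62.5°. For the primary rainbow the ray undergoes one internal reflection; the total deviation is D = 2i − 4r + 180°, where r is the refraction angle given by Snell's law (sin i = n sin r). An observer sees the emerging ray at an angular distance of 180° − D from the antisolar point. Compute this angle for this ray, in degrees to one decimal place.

sin r = sin 62.5° / 1.330 = 0.8870/1.330 = 0.6669; r = 41.83°.
D = 2·62.5° − 4·41.83° + 180° = 125.00° − 167.32° + 180° = 137.68°.
Angle from antisolar point = 180° − D = 42.32°.

42.3°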